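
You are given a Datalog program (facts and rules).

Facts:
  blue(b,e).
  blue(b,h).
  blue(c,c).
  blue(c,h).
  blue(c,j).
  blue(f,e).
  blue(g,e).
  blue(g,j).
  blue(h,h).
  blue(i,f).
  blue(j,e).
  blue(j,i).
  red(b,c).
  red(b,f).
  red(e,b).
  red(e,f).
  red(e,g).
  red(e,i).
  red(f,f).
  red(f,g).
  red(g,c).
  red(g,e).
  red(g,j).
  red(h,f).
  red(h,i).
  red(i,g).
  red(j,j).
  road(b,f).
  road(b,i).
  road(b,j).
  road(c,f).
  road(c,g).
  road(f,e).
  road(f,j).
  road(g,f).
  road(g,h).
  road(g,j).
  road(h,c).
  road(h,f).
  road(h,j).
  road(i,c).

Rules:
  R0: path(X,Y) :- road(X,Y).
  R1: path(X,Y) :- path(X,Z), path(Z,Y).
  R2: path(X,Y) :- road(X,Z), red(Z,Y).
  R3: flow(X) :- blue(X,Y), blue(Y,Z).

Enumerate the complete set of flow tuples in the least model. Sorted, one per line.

flow(b)
flow(c)
flow(g)
flow(h)
flow(i)
flow(j)

round 1: derive flow(b) via R3 from blue(b,h), blue(h,h)
round 1: derive flow(c) via R3 from blue(c,c), blue(c,c)
round 1: derive flow(g) via R3 from blue(g,j), blue(j,e)
round 1: derive flow(h) via R3 from blue(h,h), blue(h,h)
round 1: derive flow(i) via R3 from blue(i,f), blue(f,e)
round 1: derive flow(j) via R3 from blue(j,i), blue(i,f)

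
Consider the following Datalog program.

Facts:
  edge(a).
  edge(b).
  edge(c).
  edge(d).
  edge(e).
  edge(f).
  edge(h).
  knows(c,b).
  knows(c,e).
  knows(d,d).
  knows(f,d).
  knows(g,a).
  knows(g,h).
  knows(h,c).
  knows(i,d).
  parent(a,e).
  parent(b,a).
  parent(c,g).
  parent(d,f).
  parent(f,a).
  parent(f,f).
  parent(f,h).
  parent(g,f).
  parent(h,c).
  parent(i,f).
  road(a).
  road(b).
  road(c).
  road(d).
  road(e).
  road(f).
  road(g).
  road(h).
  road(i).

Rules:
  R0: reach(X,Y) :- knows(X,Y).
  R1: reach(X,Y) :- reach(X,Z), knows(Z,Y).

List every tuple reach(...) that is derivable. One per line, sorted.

reach(c,b)
reach(c,e)
reach(d,d)
reach(f,d)
reach(g,a)
reach(g,b)
reach(g,c)
reach(g,e)
reach(g,h)
reach(h,b)
reach(h,c)
reach(h,e)
reach(i,d)

round 1: derive reach(c,b) via R0 from knows(c,b)
round 1: derive reach(c,e) via R0 from knows(c,e)
round 1: derive reach(d,d) via R0 from knows(d,d)
round 1: derive reach(f,d) via R0 from knows(f,d)
round 1: derive reach(g,a) via R0 from knows(g,a)
round 1: derive reach(g,h) via R0 from knows(g,h)
round 1: derive reach(h,c) via R0 from knows(h,c)
round 1: derive reach(i,d) via R0 from knows(i,d)
round 2: derive reach(g,c) via R1 from reach(g,h), knows(h,c)
round 2: derive reach(h,b) via R1 from reach(h,c), knows(c,b)
round 2: derive reach(h,e) via R1 from reach(h,c), knows(c,e)
round 3: derive reach(g,b) via R1 from reach(g,c), knows(c,b)
round 3: derive reach(g,e) via R1 from reach(g,c), knows(c,e)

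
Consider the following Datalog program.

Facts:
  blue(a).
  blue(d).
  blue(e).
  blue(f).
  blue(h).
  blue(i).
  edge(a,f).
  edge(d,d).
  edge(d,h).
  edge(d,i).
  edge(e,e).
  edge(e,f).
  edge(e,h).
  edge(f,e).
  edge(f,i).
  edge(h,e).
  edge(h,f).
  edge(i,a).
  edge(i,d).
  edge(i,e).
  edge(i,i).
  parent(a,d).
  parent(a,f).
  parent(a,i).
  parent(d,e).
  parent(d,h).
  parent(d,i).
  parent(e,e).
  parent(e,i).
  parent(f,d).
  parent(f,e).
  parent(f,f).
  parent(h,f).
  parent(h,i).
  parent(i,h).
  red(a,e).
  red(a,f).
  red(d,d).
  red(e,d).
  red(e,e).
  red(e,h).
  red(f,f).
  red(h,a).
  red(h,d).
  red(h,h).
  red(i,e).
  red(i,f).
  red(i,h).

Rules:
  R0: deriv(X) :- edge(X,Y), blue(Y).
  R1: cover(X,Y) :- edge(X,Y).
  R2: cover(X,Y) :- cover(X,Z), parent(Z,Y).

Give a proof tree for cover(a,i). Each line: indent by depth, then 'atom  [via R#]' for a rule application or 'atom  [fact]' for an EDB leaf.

cover(a,i)  [via R2]
  cover(a,d)  [via R2]
    cover(a,f)  [via R1]
      edge(a,f)  [fact]
    parent(f,d)  [fact]
  parent(d,i)  [fact]

round 1: derive cover(a,f) via R1 from edge(a,f)
round 1: derive cover(d,d) via R1 from edge(d,d)
round 1: derive cover(d,h) via R1 from edge(d,h)
round 1: derive cover(d,i) via R1 from edge(d,i)
round 1: derive cover(e,e) via R1 from edge(e,e)
round 1: derive cover(e,f) via R1 from edge(e,f)
round 1: derive cover(e,h) via R1 from edge(e,h)
round 1: derive cover(f,e) via R1 from edge(f,e)
round 1: derive cover(f,i) via R1 from edge(f,i)
round 1: derive cover(h,e) via R1 from edge(h,e)
round 1: derive cover(h,f) via R1 from edge(h,f)
round 1: derive cover(i,a) via R1 from edge(i,a)
round 1: derive cover(i,d) via R1 from edge(i,d)
round 1: derive cover(i,e) via R1 from edge(i,e)
round 1: derive cover(i,i) via R1 from edge(i,i)
round 2: derive cover(a,d) via R2 from cover(a,f), parent(f,d)
round 2: derive cover(a,e) via R2 from cover(a,f), parent(f,e)
round 2: derive cover(d,e) via R2 from cover(d,d), parent(d,e)
round 2: derive cover(d,f) via R2 from cover(d,h), parent(h,f)
round 2: derive cover(e,d) via R2 from cover(e,f), parent(f,d)
round 2: derive cover(e,i) via R2 from cover(e,e), parent(e,i)
round 2: derive cover(f,h) via R2 from cover(f,i), parent(i,h)
round 2: derive cover(h,d) via R2 from cover(h,f), parent(f,d)
round 2: derive cover(h,i) via R2 from cover(h,e), parent(e,i)
round 2: derive cover(i,f) via R2 from cover(i,a), parent(a,f)
round 2: derive cover(i,h) via R2 from cover(i,d), parent(d,h)
round 3: derive cover(a,h) via R2 from cover(a,d), parent(d,h)
round 3: derive cover(a,i) via R2 from cover(a,d), parent(d,i)
round 3: derive cover(f,f) via R2 from cover(f,h), parent(h,f)
round 3: derive cover(h,h) via R2 from cover(h,d), parent(d,h)
round 4: derive cover(f,d) via R2 from cover(f,f), parent(f,d)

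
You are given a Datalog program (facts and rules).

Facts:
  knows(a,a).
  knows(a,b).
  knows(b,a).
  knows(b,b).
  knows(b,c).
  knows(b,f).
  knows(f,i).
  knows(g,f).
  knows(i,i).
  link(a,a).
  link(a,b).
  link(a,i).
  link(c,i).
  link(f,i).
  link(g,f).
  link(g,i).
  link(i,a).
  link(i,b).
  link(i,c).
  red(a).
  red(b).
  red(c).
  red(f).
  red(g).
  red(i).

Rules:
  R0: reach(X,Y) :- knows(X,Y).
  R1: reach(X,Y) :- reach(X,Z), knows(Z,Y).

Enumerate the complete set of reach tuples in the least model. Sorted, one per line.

reach(a,a)
reach(a,b)
reach(a,c)
reach(a,f)
reach(a,i)
reach(b,a)
reach(b,b)
reach(b,c)
reach(b,f)
reach(b,i)
reach(f,i)
reach(g,f)
reach(g,i)
reach(i,i)

round 1: derive reach(a,a) via R0 from knows(a,a)
round 1: derive reach(a,b) via R0 from knows(a,b)
round 1: derive reach(b,a) via R0 from knows(b,a)
round 1: derive reach(b,b) via R0 from knows(b,b)
round 1: derive reach(b,c) via R0 from knows(b,c)
round 1: derive reach(b,f) via R0 from knows(b,f)
round 1: derive reach(f,i) via R0 from knows(f,i)
round 1: derive reach(g,f) via R0 from knows(g,f)
round 1: derive reach(i,i) via R0 from knows(i,i)
round 2: derive reach(a,c) via R1 from reach(a,b), knows(b,c)
round 2: derive reach(a,f) via R1 from reach(a,b), knows(b,f)
round 2: derive reach(b,i) via R1 from reach(b,f), knows(f,i)
round 2: derive reach(g,i) via R1 from reach(g,f), knows(f,i)
round 3: derive reach(a,i) via R1 from reach(a,f), knows(f,i)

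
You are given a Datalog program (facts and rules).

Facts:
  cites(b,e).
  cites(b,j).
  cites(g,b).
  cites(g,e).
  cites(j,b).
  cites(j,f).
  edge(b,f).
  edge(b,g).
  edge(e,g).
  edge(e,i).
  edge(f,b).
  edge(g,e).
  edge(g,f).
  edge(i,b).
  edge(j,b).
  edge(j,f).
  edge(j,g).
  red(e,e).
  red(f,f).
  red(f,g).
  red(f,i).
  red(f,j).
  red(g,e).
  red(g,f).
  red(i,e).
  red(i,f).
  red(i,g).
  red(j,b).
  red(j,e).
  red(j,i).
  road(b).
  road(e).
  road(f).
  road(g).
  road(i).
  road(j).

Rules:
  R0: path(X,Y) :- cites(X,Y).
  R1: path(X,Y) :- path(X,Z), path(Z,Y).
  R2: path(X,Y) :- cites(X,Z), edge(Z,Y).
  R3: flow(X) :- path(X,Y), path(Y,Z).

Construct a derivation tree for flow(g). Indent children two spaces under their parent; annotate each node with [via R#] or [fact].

round 1: derive path(b,e) via R0 from cites(b,e)
round 1: derive path(b,j) via R0 from cites(b,j)
round 1: derive path(g,b) via R0 from cites(g,b)
round 1: derive path(g,e) via R0 from cites(g,e)
round 1: derive path(j,b) via R0 from cites(j,b)
round 1: derive path(j,f) via R0 from cites(j,f)
round 1: derive path(b,b) via R2 from cites(b,j), edge(j,b)
round 1: derive path(b,f) via R2 from cites(b,j), edge(j,f)
round 1: derive path(b,g) via R2 from cites(b,e), edge(e,g)
round 1: derive path(b,i) via R2 from cites(b,e), edge(e,i)
round 1: derive path(g,f) via R2 from cites(g,b), edge(b,f)
round 1: derive path(g,g) via R2 from cites(g,b), edge(b,g)
round 1: derive path(g,i) via R2 from cites(g,e), edge(e,i)
round 1: derive path(j,g) via R2 from cites(j,b), edge(b,g)
round 2: derive path(g,j) via R1 from path(g,b), path(b,j)
round 2: derive path(j,e) via R1 from path(j,b), path(b,e)
round 2: derive path(j,i) via R1 from path(j,b), path(b,i)
round 2: derive path(j,j) via R1 from path(j,b), path(b,j)
round 2: derive flow(b) via R3 from path(b,b), path(b,b)
round 2: derive flow(g) via R3 from path(g,b), path(b,b)
round 2: derive flow(j) via R3 from path(j,b), path(b,b)

flow(g)  [via R3]
  path(g,b)  [via R0]
    cites(g,b)  [fact]
  path(b,b)  [via R2]
    cites(b,j)  [fact]
    edge(j,b)  [fact]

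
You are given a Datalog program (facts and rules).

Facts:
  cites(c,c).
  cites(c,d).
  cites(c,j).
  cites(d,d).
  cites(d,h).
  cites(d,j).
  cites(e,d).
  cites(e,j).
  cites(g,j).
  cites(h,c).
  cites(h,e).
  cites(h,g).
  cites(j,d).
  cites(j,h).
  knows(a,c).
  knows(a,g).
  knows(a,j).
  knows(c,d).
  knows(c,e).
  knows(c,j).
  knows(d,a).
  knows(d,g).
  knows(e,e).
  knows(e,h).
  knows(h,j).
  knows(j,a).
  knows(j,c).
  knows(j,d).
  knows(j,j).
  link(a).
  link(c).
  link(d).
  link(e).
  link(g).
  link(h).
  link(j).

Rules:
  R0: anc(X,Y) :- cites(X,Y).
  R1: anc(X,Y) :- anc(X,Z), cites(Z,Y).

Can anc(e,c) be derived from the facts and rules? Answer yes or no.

round 1: derive anc(c,c) via R0 from cites(c,c)
round 1: derive anc(c,d) via R0 from cites(c,d)
round 1: derive anc(c,j) via R0 from cites(c,j)
round 1: derive anc(d,d) via R0 from cites(d,d)
round 1: derive anc(d,h) via R0 from cites(d,h)
round 1: derive anc(d,j) via R0 from cites(d,j)
round 1: derive anc(e,d) via R0 from cites(e,d)
round 1: derive anc(e,j) via R0 from cites(e,j)
round 1: derive anc(g,j) via R0 from cites(g,j)
round 1: derive anc(h,c) via R0 from cites(h,c)
round 1: derive anc(h,e) via R0 from cites(h,e)
round 1: derive anc(h,g) via R0 from cites(h,g)
round 1: derive anc(j,d) via R0 from cites(j,d)
round 1: derive anc(j,h) via R0 from cites(j,h)
round 2: derive anc(c,h) via R1 from anc(c,d), cites(d,h)
round 2: derive anc(d,c) via R1 from anc(d,h), cites(h,c)
round 2: derive anc(d,e) via R1 from anc(d,h), cites(h,e)
round 2: derive anc(d,g) via R1 from anc(d,h), cites(h,g)
round 2: derive anc(e,h) via R1 from anc(e,d), cites(d,h)
round 2: derive anc(g,d) via R1 from anc(g,j), cites(j,d)
round 2: derive anc(g,h) via R1 from anc(g,j), cites(j,h)
round 2: derive anc(h,d) via R1 from anc(h,c), cites(c,d)
round 2: derive anc(h,j) via R1 from anc(h,c), cites(c,j)
round 2: derive anc(j,c) via R1 from anc(j,h), cites(h,c)
round 2: derive anc(j,e) via R1 from anc(j,h), cites(h,e)
round 2: derive anc(j,g) via R1 from anc(j,h), cites(h,g)
round 2: derive anc(j,j) via R1 from anc(j,d), cites(d,j)
round 3: derive anc(c,e) via R1 from anc(c,h), cites(h,e)
round 3: derive anc(c,g) via R1 from anc(c,h), cites(h,g)
round 3: derive anc(e,c) via R1 from anc(e,h), cites(h,c)
round 3: derive anc(e,e) via R1 from anc(e,h), cites(h,e)
round 3: derive anc(e,g) via R1 from anc(e,h), cites(h,g)
round 3: derive anc(g,c) via R1 from anc(g,h), cites(h,c)
round 3: derive anc(g,e) via R1 from anc(g,h), cites(h,e)
round 3: derive anc(g,g) via R1 from anc(g,h), cites(h,g)
round 3: derive anc(h,h) via R1 from anc(h,d), cites(d,h)

yes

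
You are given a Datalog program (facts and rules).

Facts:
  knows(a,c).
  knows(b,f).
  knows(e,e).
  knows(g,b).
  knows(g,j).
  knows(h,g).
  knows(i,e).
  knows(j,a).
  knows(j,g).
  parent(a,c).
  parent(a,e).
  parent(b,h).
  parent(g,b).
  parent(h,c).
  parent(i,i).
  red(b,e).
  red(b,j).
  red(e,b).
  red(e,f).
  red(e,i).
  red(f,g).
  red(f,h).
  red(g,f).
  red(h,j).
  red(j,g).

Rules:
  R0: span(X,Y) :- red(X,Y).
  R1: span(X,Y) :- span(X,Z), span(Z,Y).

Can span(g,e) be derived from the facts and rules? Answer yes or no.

round 1: derive span(b,e) via R0 from red(b,e)
round 1: derive span(b,j) via R0 from red(b,j)
round 1: derive span(e,b) via R0 from red(e,b)
round 1: derive span(e,f) via R0 from red(e,f)
round 1: derive span(e,i) via R0 from red(e,i)
round 1: derive span(f,g) via R0 from red(f,g)
round 1: derive span(f,h) via R0 from red(f,h)
round 1: derive span(g,f) via R0 from red(g,f)
round 1: derive span(h,j) via R0 from red(h,j)
round 1: derive span(j,g) via R0 from red(j,g)
round 2: derive span(b,b) via R1 from span(b,e), span(e,b)
round 2: derive span(b,f) via R1 from span(b,e), span(e,f)
round 2: derive span(b,g) via R1 from span(b,j), span(j,g)
round 2: derive span(b,i) via R1 from span(b,e), span(e,i)
round 2: derive span(e,e) via R1 from span(e,b), span(b,e)
round 2: derive span(e,g) via R1 from span(e,f), span(f,g)
round 2: derive span(e,h) via R1 from span(e,f), span(f,h)
round 2: derive span(e,j) via R1 from span(e,b), span(b,j)
round 2: derive span(f,f) via R1 from span(f,g), span(g,f)
round 2: derive span(f,j) via R1 from span(f,h), span(h,j)
round 2: derive span(g,g) via R1 from span(g,f), span(f,g)
round 2: derive span(g,h) via R1 from span(g,f), span(f,h)
round 2: derive span(h,g) via R1 from span(h,j), span(j,g)
round 2: derive span(j,f) via R1 from span(j,g), span(g,f)
round 3: derive span(b,h) via R1 from span(b,e), span(e,h)
round 3: derive span(g,j) via R1 from span(g,f), span(f,j)
round 3: derive span(h,f) via R1 from span(h,g), span(g,f)
round 3: derive span(h,h) via R1 from span(h,g), span(g,h)
round 3: derive span(j,h) via R1 from span(j,f), span(f,h)
round 3: derive span(j,j) via R1 from span(j,f), span(f,j)

no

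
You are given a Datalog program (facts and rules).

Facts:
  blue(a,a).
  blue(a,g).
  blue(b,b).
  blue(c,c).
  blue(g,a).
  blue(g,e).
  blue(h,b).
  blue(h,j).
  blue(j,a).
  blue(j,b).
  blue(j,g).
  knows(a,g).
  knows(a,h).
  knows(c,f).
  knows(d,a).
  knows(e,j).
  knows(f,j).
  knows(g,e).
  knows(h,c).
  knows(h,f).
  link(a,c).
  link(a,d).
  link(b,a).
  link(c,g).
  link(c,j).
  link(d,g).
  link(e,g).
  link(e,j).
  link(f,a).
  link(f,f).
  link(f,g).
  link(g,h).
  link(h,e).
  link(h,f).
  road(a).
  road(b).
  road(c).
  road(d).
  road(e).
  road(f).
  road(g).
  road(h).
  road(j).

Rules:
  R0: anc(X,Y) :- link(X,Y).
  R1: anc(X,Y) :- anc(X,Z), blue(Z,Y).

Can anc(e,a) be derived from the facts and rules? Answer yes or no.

round 1: derive anc(a,c) via R0 from link(a,c)
round 1: derive anc(a,d) via R0 from link(a,d)
round 1: derive anc(b,a) via R0 from link(b,a)
round 1: derive anc(c,g) via R0 from link(c,g)
round 1: derive anc(c,j) via R0 from link(c,j)
round 1: derive anc(d,g) via R0 from link(d,g)
round 1: derive anc(e,g) via R0 from link(e,g)
round 1: derive anc(e,j) via R0 from link(e,j)
round 1: derive anc(f,a) via R0 from link(f,a)
round 1: derive anc(f,f) via R0 from link(f,f)
round 1: derive anc(f,g) via R0 from link(f,g)
round 1: derive anc(g,h) via R0 from link(g,h)
round 1: derive anc(h,e) via R0 from link(h,e)
round 1: derive anc(h,f) via R0 from link(h,f)
round 2: derive anc(b,g) via R1 from anc(b,a), blue(a,g)
round 2: derive anc(c,a) via R1 from anc(c,g), blue(g,a)
round 2: derive anc(c,b) via R1 from anc(c,j), blue(j,b)
round 2: derive anc(c,e) via R1 from anc(c,g), blue(g,e)
round 2: derive anc(d,a) via R1 from anc(d,g), blue(g,a)
round 2: derive anc(d,e) via R1 from anc(d,g), blue(g,e)
round 2: derive anc(e,a) via R1 from anc(e,g), blue(g,a)
round 2: derive anc(e,b) via R1 from anc(e,j), blue(j,b)
round 2: derive anc(e,e) via R1 from anc(e,g), blue(g,e)
round 2: derive anc(f,e) via R1 from anc(f,g), blue(g,e)
round 2: derive anc(g,b) via R1 from anc(g,h), blue(h,b)
round 2: derive anc(g,j) via R1 from anc(g,h), blue(h,j)
round 3: derive anc(b,e) via R1 from anc(b,g), blue(g,e)
round 3: derive anc(g,a) via R1 from anc(g,j), blue(j,a)
round 3: derive anc(g,g) via R1 from anc(g,j), blue(j,g)
round 4: derive anc(g,e) via R1 from anc(g,g), blue(g,e)

yes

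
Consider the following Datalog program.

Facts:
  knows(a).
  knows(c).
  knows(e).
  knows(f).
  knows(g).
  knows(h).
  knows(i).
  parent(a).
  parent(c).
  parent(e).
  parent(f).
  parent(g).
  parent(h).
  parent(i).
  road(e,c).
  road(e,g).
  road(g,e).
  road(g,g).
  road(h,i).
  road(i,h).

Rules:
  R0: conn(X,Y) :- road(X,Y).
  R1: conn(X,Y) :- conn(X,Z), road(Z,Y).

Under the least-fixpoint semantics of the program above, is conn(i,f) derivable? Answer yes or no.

no

round 1: derive conn(e,c) via R0 from road(e,c)
round 1: derive conn(e,g) via R0 from road(e,g)
round 1: derive conn(g,e) via R0 from road(g,e)
round 1: derive conn(g,g) via R0 from road(g,g)
round 1: derive conn(h,i) via R0 from road(h,i)
round 1: derive conn(i,h) via R0 from road(i,h)
round 2: derive conn(e,e) via R1 from conn(e,g), road(g,e)
round 2: derive conn(g,c) via R1 from conn(g,e), road(e,c)
round 2: derive conn(h,h) via R1 from conn(h,i), road(i,h)
round 2: derive conn(i,i) via R1 from conn(i,h), road(h,i)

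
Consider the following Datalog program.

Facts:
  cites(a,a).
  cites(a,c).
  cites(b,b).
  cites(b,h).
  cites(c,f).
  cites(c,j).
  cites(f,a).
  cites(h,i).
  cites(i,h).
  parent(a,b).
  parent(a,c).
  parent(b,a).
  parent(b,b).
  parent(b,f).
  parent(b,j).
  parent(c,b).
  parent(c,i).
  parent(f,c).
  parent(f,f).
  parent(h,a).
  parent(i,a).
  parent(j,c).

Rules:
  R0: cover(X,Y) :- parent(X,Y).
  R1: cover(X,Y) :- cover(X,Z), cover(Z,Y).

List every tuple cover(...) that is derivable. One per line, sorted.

round 1: derive cover(a,b) via R0 from parent(a,b)
round 1: derive cover(a,c) via R0 from parent(a,c)
round 1: derive cover(b,a) via R0 from parent(b,a)
round 1: derive cover(b,b) via R0 from parent(b,b)
round 1: derive cover(b,f) via R0 from parent(b,f)
round 1: derive cover(b,j) via R0 from parent(b,j)
round 1: derive cover(c,b) via R0 from parent(c,b)
round 1: derive cover(c,i) via R0 from parent(c,i)
round 1: derive cover(f,c) via R0 from parent(f,c)
round 1: derive cover(f,f) via R0 from parent(f,f)
round 1: derive cover(h,a) via R0 from parent(h,a)
round 1: derive cover(i,a) via R0 from parent(i,a)
round 1: derive cover(j,c) via R0 from parent(j,c)
round 2: derive cover(a,a) via R1 from cover(a,b), cover(b,a)
round 2: derive cover(a,f) via R1 from cover(a,b), cover(b,f)
round 2: derive cover(a,i) via R1 from cover(a,c), cover(c,i)
round 2: derive cover(a,j) via R1 from cover(a,b), cover(b,j)
round 2: derive cover(b,c) via R1 from cover(b,a), cover(a,c)
round 2: derive cover(c,a) via R1 from cover(c,b), cover(b,a)
round 2: derive cover(c,f) via R1 from cover(c,b), cover(b,f)
round 2: derive cover(c,j) via R1 from cover(c,b), cover(b,j)
round 2: derive cover(f,b) via R1 from cover(f,c), cover(c,b)
round 2: derive cover(f,i) via R1 from cover(f,c), cover(c,i)
round 2: derive cover(h,b) via R1 from cover(h,a), cover(a,b)
round 2: derive cover(h,c) via R1 from cover(h,a), cover(a,c)
round 2: derive cover(i,b) via R1 from cover(i,a), cover(a,b)
round 2: derive cover(i,c) via R1 from cover(i,a), cover(a,c)
round 2: derive cover(j,b) via R1 from cover(j,c), cover(c,b)
round 2: derive cover(j,i) via R1 from cover(j,c), cover(c,i)
round 3: derive cover(b,i) via R1 from cover(b,a), cover(a,i)
round 3: derive cover(c,c) via R1 from cover(c,a), cover(a,c)
round 3: derive cover(f,a) via R1 from cover(f,b), cover(b,a)
round 3: derive cover(f,j) via R1 from cover(f,b), cover(b,j)
round 3: derive cover(h,f) via R1 from cover(h,a), cover(a,f)
round 3: derive cover(h,i) via R1 from cover(h,a), cover(a,i)
round 3: derive cover(h,j) via R1 from cover(h,a), cover(a,j)
round 3: derive cover(i,f) via R1 from cover(i,a), cover(a,f)
round 3: derive cover(i,i) via R1 from cover(i,a), cover(a,i)
round 3: derive cover(i,j) via R1 from cover(i,a), cover(a,j)
round 3: derive cover(j,a) via R1 from cover(j,b), cover(b,a)
round 3: derive cover(j,f) via R1 from cover(j,b), cover(b,f)
round 3: derive cover(j,j) via R1 from cover(j,b), cover(b,j)

cover(a,a)
cover(a,b)
cover(a,c)
cover(a,f)
cover(a,i)
cover(a,j)
cover(b,a)
cover(b,b)
cover(b,c)
cover(b,f)
cover(b,i)
cover(b,j)
cover(c,a)
cover(c,b)
cover(c,c)
cover(c,f)
cover(c,i)
cover(c,j)
cover(f,a)
cover(f,b)
cover(f,c)
cover(f,f)
cover(f,i)
cover(f,j)
cover(h,a)
cover(h,b)
cover(h,c)
cover(h,f)
cover(h,i)
cover(h,j)
cover(i,a)
cover(i,b)
cover(i,c)
cover(i,f)
cover(i,i)
cover(i,j)
cover(j,a)
cover(j,b)
cover(j,c)
cover(j,f)
cover(j,i)
cover(j,j)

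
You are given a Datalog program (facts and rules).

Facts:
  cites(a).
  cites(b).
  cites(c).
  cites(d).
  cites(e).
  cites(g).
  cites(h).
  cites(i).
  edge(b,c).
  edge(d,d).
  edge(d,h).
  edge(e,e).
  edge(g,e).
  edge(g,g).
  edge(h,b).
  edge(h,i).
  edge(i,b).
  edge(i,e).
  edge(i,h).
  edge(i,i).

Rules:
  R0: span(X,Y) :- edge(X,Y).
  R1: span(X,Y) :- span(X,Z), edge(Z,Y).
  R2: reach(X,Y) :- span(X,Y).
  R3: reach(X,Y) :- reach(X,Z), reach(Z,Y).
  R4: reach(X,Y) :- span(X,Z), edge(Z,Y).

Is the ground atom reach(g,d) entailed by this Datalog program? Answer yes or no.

round 1: derive span(b,c) via R0 from edge(b,c)
round 1: derive span(d,d) via R0 from edge(d,d)
round 1: derive span(d,h) via R0 from edge(d,h)
round 1: derive span(e,e) via R0 from edge(e,e)
round 1: derive span(g,e) via R0 from edge(g,e)
round 1: derive span(g,g) via R0 from edge(g,g)
round 1: derive span(h,b) via R0 from edge(h,b)
round 1: derive span(h,i) via R0 from edge(h,i)
round 1: derive span(i,b) via R0 from edge(i,b)
round 1: derive span(i,e) via R0 from edge(i,e)
round 1: derive span(i,h) via R0 from edge(i,h)
round 1: derive span(i,i) via R0 from edge(i,i)
round 2: derive span(d,b) via R1 from span(d,h), edge(h,b)
round 2: derive span(d,i) via R1 from span(d,h), edge(h,i)
round 2: derive span(h,c) via R1 from span(h,b), edge(b,c)
round 2: derive span(h,e) via R1 from span(h,i), edge(i,e)
round 2: derive span(h,h) via R1 from span(h,i), edge(i,h)
round 2: derive span(i,c) via R1 from span(i,b), edge(b,c)
round 2: derive reach(b,c) via R2 from span(b,c)
round 2: derive reach(d,d) via R2 from span(d,d)
round 2: derive reach(d,h) via R2 from span(d,h)
round 2: derive reach(e,e) via R2 from span(e,e)
round 2: derive reach(g,e) via R2 from span(g,e)
round 2: derive reach(g,g) via R2 from span(g,g)
round 2: derive reach(h,b) via R2 from span(h,b)
round 2: derive reach(h,i) via R2 from span(h,i)
round 2: derive reach(i,b) via R2 from span(i,b)
round 2: derive reach(i,e) via R2 from span(i,e)
round 2: derive reach(i,h) via R2 from span(i,h)
round 2: derive reach(i,i) via R2 from span(i,i)
round 2: derive reach(d,b) via R4 from span(d,h), edge(h,b)
round 2: derive reach(d,i) via R4 from span(d,h), edge(h,i)
round 2: derive reach(h,c) via R4 from span(h,b), edge(b,c)
round 2: derive reach(h,e) via R4 from span(h,i), edge(i,e)
round 2: derive reach(h,h) via R4 from span(h,i), edge(i,h)
round 2: derive reach(i,c) via R4 from span(i,b), edge(b,c)
round 3: derive span(d,c) via R1 from span(d,b), edge(b,c)
round 3: derive span(d,e) via R1 from span(d,i), edge(i,e)
round 3: derive reach(d,c) via R3 from reach(d,b), reach(b,c)
round 3: derive reach(d,e) via R3 from reach(d,h), reach(h,e)

no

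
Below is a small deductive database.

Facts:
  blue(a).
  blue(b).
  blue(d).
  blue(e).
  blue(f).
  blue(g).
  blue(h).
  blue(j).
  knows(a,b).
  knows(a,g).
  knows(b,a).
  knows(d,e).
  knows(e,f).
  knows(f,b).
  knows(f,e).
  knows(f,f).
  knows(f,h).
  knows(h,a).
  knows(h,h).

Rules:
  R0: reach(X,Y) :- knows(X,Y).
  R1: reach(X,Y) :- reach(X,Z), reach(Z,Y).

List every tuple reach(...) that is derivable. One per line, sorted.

reach(a,a)
reach(a,b)
reach(a,g)
reach(b,a)
reach(b,b)
reach(b,g)
reach(d,a)
reach(d,b)
reach(d,e)
reach(d,f)
reach(d,g)
reach(d,h)
reach(e,a)
reach(e,b)
reach(e,e)
reach(e,f)
reach(e,g)
reach(e,h)
reach(f,a)
reach(f,b)
reach(f,e)
reach(f,f)
reach(f,g)
reach(f,h)
reach(h,a)
reach(h,b)
reach(h,g)
reach(h,h)

round 1: derive reach(a,b) via R0 from knows(a,b)
round 1: derive reach(a,g) via R0 from knows(a,g)
round 1: derive reach(b,a) via R0 from knows(b,a)
round 1: derive reach(d,e) via R0 from knows(d,e)
round 1: derive reach(e,f) via R0 from knows(e,f)
round 1: derive reach(f,b) via R0 from knows(f,b)
round 1: derive reach(f,e) via R0 from knows(f,e)
round 1: derive reach(f,f) via R0 from knows(f,f)
round 1: derive reach(f,h) via R0 from knows(f,h)
round 1: derive reach(h,a) via R0 from knows(h,a)
round 1: derive reach(h,h) via R0 from knows(h,h)
round 2: derive reach(a,a) via R1 from reach(a,b), reach(b,a)
round 2: derive reach(b,b) via R1 from reach(b,a), reach(a,b)
round 2: derive reach(b,g) via R1 from reach(b,a), reach(a,g)
round 2: derive reach(d,f) via R1 from reach(d,e), reach(e,f)
round 2: derive reach(e,b) via R1 from reach(e,f), reach(f,b)
round 2: derive reach(e,e) via R1 from reach(e,f), reach(f,e)
round 2: derive reach(e,h) via R1 from reach(e,f), reach(f,h)
round 2: derive reach(f,a) via R1 from reach(f,b), reach(b,a)
round 2: derive reach(h,b) via R1 from reach(h,a), reach(a,b)
round 2: derive reach(h,g) via R1 from reach(h,a), reach(a,g)
round 3: derive reach(d,a) via R1 from reach(d,f), reach(f,a)
round 3: derive reach(d,b) via R1 from reach(d,e), reach(e,b)
round 3: derive reach(d,h) via R1 from reach(d,e), reach(e,h)
round 3: derive reach(e,a) via R1 from reach(e,b), reach(b,a)
round 3: derive reach(e,g) via R1 from reach(e,b), reach(b,g)
round 3: derive reach(f,g) via R1 from reach(f,a), reach(a,g)
round 4: derive reach(d,g) via R1 from reach(d,a), reach(a,g)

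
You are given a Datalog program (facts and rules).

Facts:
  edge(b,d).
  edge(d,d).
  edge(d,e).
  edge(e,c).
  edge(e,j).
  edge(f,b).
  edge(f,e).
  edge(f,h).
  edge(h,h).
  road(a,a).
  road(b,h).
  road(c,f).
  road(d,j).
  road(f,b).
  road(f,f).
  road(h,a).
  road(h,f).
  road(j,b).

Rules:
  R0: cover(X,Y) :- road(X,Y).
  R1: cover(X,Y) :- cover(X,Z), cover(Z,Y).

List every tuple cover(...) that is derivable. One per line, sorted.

round 1: derive cover(a,a) via R0 from road(a,a)
round 1: derive cover(b,h) via R0 from road(b,h)
round 1: derive cover(c,f) via R0 from road(c,f)
round 1: derive cover(d,j) via R0 from road(d,j)
round 1: derive cover(f,b) via R0 from road(f,b)
round 1: derive cover(f,f) via R0 from road(f,f)
round 1: derive cover(h,a) via R0 from road(h,a)
round 1: derive cover(h,f) via R0 from road(h,f)
round 1: derive cover(j,b) via R0 from road(j,b)
round 2: derive cover(b,a) via R1 from cover(b,h), cover(h,a)
round 2: derive cover(b,f) via R1 from cover(b,h), cover(h,f)
round 2: derive cover(c,b) via R1 from cover(c,f), cover(f,b)
round 2: derive cover(d,b) via R1 from cover(d,j), cover(j,b)
round 2: derive cover(f,h) via R1 from cover(f,b), cover(b,h)
round 2: derive cover(h,b) via R1 from cover(h,f), cover(f,b)
round 2: derive cover(j,h) via R1 from cover(j,b), cover(b,h)
round 3: derive cover(b,b) via R1 from cover(b,f), cover(f,b)
round 3: derive cover(c,a) via R1 from cover(c,b), cover(b,a)
round 3: derive cover(c,h) via R1 from cover(c,b), cover(b,h)
round 3: derive cover(d,a) via R1 from cover(d,b), cover(b,a)
round 3: derive cover(d,f) via R1 from cover(d,b), cover(b,f)
round 3: derive cover(d,h) via R1 from cover(d,b), cover(b,h)
round 3: derive cover(f,a) via R1 from cover(f,b), cover(b,a)
round 3: derive cover(h,h) via R1 from cover(h,b), cover(b,h)
round 3: derive cover(j,a) via R1 from cover(j,b), cover(b,a)
round 3: derive cover(j,f) via R1 from cover(j,b), cover(b,f)

cover(a,a)
cover(b,a)
cover(b,b)
cover(b,f)
cover(b,h)
cover(c,a)
cover(c,b)
cover(c,f)
cover(c,h)
cover(d,a)
cover(d,b)
cover(d,f)
cover(d,h)
cover(d,j)
cover(f,a)
cover(f,b)
cover(f,f)
cover(f,h)
cover(h,a)
cover(h,b)
cover(h,f)
cover(h,h)
cover(j,a)
cover(j,b)
cover(j,f)
cover(j,h)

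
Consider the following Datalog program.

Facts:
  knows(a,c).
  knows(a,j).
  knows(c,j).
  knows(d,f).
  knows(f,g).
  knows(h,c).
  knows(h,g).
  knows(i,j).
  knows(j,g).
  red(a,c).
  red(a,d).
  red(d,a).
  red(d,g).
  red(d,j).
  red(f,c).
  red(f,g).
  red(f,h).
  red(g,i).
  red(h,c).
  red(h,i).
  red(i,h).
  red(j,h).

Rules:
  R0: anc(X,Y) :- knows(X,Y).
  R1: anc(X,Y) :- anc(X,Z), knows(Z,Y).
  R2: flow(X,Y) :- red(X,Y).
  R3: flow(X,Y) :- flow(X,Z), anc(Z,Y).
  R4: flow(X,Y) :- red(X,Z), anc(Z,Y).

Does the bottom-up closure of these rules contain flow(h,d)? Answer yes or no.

round 1: derive anc(a,c) via R0 from knows(a,c)
round 1: derive anc(a,j) via R0 from knows(a,j)
round 1: derive anc(c,j) via R0 from knows(c,j)
round 1: derive anc(d,f) via R0 from knows(d,f)
round 1: derive anc(f,g) via R0 from knows(f,g)
round 1: derive anc(h,c) via R0 from knows(h,c)
round 1: derive anc(h,g) via R0 from knows(h,g)
round 1: derive anc(i,j) via R0 from knows(i,j)
round 1: derive anc(j,g) via R0 from knows(j,g)
round 1: derive flow(a,c) via R2 from red(a,c)
round 1: derive flow(a,d) via R2 from red(a,d)
round 1: derive flow(d,a) via R2 from red(d,a)
round 1: derive flow(d,g) via R2 from red(d,g)
round 1: derive flow(d,j) via R2 from red(d,j)
round 1: derive flow(f,c) via R2 from red(f,c)
round 1: derive flow(f,g) via R2 from red(f,g)
round 1: derive flow(f,h) via R2 from red(f,h)
round 1: derive flow(g,i) via R2 from red(g,i)
round 1: derive flow(h,c) via R2 from red(h,c)
round 1: derive flow(h,i) via R2 from red(h,i)
round 1: derive flow(i,h) via R2 from red(i,h)
round 1: derive flow(j,h) via R2 from red(j,h)
round 2: derive anc(a,g) via R1 from anc(a,j), knows(j,g)
round 2: derive anc(c,g) via R1 from anc(c,j), knows(j,g)
round 2: derive anc(d,g) via R1 from anc(d,f), knows(f,g)
round 2: derive anc(h,j) via R1 from anc(h,c), knows(c,j)
round 2: derive anc(i,g) via R1 from anc(i,j), knows(j,g)
round 2: derive flow(a,f) via R3 from flow(a,d), anc(d,f)
round 2: derive flow(a,j) via R3 from flow(a,c), anc(c,j)
round 2: derive flow(d,c) via R3 from flow(d,a), anc(a,c)
round 2: derive flow(f,j) via R3 from flow(f,c), anc(c,j)
round 2: derive flow(g,j) via R3 from flow(g,i), anc(i,j)
round 2: derive flow(h,j) via R3 from flow(h,c), anc(c,j)
round 2: derive flow(i,c) via R3 from flow(i,h), anc(h,c)
round 2: derive flow(i,g) via R3 from flow(i,h), anc(h,g)
round 2: derive flow(j,c) via R3 from flow(j,h), anc(h,c)
round 2: derive flow(j,g) via R3 from flow(j,h), anc(h,g)
round 3: derive flow(a,g) via R3 from flow(a,c), anc(c,g)
round 3: derive flow(g,g) via R3 from flow(g,i), anc(i,g)
round 3: derive flow(h,g) via R3 from flow(h,c), anc(c,g)
round 3: derive flow(i,j) via R3 from flow(i,c), anc(c,j)
round 3: derive flow(j,j) via R3 from flow(j,c), anc(c,j)

no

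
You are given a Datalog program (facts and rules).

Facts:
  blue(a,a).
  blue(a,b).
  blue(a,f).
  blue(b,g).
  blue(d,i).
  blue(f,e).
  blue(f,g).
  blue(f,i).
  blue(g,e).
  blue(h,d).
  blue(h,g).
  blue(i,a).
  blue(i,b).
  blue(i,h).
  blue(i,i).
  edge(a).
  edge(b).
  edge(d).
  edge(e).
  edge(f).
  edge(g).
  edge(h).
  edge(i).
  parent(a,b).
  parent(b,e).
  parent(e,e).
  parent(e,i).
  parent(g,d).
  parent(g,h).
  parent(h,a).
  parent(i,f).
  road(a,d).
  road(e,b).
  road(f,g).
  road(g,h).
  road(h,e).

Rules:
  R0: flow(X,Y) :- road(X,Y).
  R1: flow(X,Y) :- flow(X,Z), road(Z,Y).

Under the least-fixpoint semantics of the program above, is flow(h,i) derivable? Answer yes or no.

no

round 1: derive flow(a,d) via R0 from road(a,d)
round 1: derive flow(e,b) via R0 from road(e,b)
round 1: derive flow(f,g) via R0 from road(f,g)
round 1: derive flow(g,h) via R0 from road(g,h)
round 1: derive flow(h,e) via R0 from road(h,e)
round 2: derive flow(f,h) via R1 from flow(f,g), road(g,h)
round 2: derive flow(g,e) via R1 from flow(g,h), road(h,e)
round 2: derive flow(h,b) via R1 from flow(h,e), road(e,b)
round 3: derive flow(f,e) via R1 from flow(f,h), road(h,e)
round 3: derive flow(g,b) via R1 from flow(g,e), road(e,b)
round 4: derive flow(f,b) via R1 from flow(f,e), road(e,b)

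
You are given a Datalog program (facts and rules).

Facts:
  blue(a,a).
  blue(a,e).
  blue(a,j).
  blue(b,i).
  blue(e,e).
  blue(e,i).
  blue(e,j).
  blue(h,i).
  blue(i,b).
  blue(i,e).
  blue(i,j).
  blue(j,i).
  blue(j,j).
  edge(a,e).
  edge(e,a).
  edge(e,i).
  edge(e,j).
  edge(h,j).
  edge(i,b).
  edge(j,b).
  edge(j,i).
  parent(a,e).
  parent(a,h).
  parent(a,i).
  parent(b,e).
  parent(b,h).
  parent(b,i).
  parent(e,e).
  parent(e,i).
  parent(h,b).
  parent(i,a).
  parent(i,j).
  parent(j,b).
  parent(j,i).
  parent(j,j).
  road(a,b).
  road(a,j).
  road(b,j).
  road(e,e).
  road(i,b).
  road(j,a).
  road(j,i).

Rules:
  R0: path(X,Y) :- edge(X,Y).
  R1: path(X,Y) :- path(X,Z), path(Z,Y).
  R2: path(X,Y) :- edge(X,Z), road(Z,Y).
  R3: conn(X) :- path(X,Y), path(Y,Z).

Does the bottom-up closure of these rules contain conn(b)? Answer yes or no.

round 1: derive path(a,e) via R0 from edge(a,e)
round 1: derive path(e,a) via R0 from edge(e,a)
round 1: derive path(e,i) via R0 from edge(e,i)
round 1: derive path(e,j) via R0 from edge(e,j)
round 1: derive path(h,j) via R0 from edge(h,j)
round 1: derive path(i,b) via R0 from edge(i,b)
round 1: derive path(j,b) via R0 from edge(j,b)
round 1: derive path(j,i) via R0 from edge(j,i)
round 1: derive path(e,b) via R2 from edge(e,a), road(a,b)
round 1: derive path(h,a) via R2 from edge(h,j), road(j,a)
round 1: derive path(h,i) via R2 from edge(h,j), road(j,i)
round 1: derive path(i,j) via R2 from edge(i,b), road(b,j)
round 1: derive path(j,j) via R2 from edge(j,b), road(b,j)
round 2: derive path(a,a) via R1 from path(a,e), path(e,a)
round 2: derive path(a,b) via R1 from path(a,e), path(e,b)
round 2: derive path(a,i) via R1 from path(a,e), path(e,i)
round 2: derive path(a,j) via R1 from path(a,e), path(e,j)
round 2: derive path(e,e) via R1 from path(e,a), path(a,e)
round 2: derive path(h,b) via R1 from path(h,i), path(i,b)
round 2: derive path(h,e) via R1 from path(h,a), path(a,e)
round 2: derive path(i,i) via R1 from path(i,j), path(j,i)
round 2: derive conn(a) via R3 from path(a,e), path(e,a)
round 2: derive conn(e) via R3 from path(e,a), path(a,e)
round 2: derive conn(h) via R3 from path(h,a), path(a,e)
round 2: derive conn(i) via R3 from path(i,j), path(j,b)
round 2: derive conn(j) via R3 from path(j,i), path(i,b)

no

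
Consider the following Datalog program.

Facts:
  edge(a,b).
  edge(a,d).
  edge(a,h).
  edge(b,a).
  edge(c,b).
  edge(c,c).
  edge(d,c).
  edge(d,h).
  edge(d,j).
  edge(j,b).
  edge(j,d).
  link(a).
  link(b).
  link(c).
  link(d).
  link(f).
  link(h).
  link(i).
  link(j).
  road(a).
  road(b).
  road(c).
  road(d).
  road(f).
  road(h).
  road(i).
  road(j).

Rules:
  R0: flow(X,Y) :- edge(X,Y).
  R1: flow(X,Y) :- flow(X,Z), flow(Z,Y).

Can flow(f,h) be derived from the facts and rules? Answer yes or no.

round 1: derive flow(a,b) via R0 from edge(a,b)
round 1: derive flow(a,d) via R0 from edge(a,d)
round 1: derive flow(a,h) via R0 from edge(a,h)
round 1: derive flow(b,a) via R0 from edge(b,a)
round 1: derive flow(c,b) via R0 from edge(c,b)
round 1: derive flow(c,c) via R0 from edge(c,c)
round 1: derive flow(d,c) via R0 from edge(d,c)
round 1: derive flow(d,h) via R0 from edge(d,h)
round 1: derive flow(d,j) via R0 from edge(d,j)
round 1: derive flow(j,b) via R0 from edge(j,b)
round 1: derive flow(j,d) via R0 from edge(j,d)
round 2: derive flow(a,a) via R1 from flow(a,b), flow(b,a)
round 2: derive flow(a,c) via R1 from flow(a,d), flow(d,c)
round 2: derive flow(a,j) via R1 from flow(a,d), flow(d,j)
round 2: derive flow(b,b) via R1 from flow(b,a), flow(a,b)
round 2: derive flow(b,d) via R1 from flow(b,a), flow(a,d)
round 2: derive flow(b,h) via R1 from flow(b,a), flow(a,h)
round 2: derive flow(c,a) via R1 from flow(c,b), flow(b,a)
round 2: derive flow(d,b) via R1 from flow(d,c), flow(c,b)
round 2: derive flow(d,d) via R1 from flow(d,j), flow(j,d)
round 2: derive flow(j,a) via R1 from flow(j,b), flow(b,a)
round 2: derive flow(j,c) via R1 from flow(j,d), flow(d,c)
round 2: derive flow(j,h) via R1 from flow(j,d), flow(d,h)
round 2: derive flow(j,j) via R1 from flow(j,d), flow(d,j)
round 3: derive flow(b,c) via R1 from flow(b,a), flow(a,c)
round 3: derive flow(b,j) via R1 from flow(b,a), flow(a,j)
round 3: derive flow(c,d) via R1 from flow(c,a), flow(a,d)
round 3: derive flow(c,h) via R1 from flow(c,a), flow(a,h)
round 3: derive flow(c,j) via R1 from flow(c,a), flow(a,j)
round 3: derive flow(d,a) via R1 from flow(d,b), flow(b,a)

no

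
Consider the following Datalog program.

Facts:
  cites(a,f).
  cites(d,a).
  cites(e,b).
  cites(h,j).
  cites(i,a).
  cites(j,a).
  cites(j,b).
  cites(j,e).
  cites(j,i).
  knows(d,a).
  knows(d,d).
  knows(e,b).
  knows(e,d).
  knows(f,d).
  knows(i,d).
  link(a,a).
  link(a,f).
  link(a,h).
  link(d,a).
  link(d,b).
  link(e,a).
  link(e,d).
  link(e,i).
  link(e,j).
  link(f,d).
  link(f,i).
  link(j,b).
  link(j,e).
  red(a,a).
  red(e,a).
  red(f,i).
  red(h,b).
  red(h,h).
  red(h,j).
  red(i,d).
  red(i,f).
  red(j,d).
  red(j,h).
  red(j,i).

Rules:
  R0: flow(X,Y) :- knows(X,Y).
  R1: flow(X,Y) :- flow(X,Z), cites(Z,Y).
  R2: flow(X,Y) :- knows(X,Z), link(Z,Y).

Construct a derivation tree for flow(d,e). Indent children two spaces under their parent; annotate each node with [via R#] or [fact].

flow(d,e)  [via R1]
  flow(d,j)  [via R1]
    flow(d,h)  [via R2]
      knows(d,a)  [fact]
      link(a,h)  [fact]
    cites(h,j)  [fact]
  cites(j,e)  [fact]

round 1: derive flow(d,a) via R0 from knows(d,a)
round 1: derive flow(d,d) via R0 from knows(d,d)
round 1: derive flow(e,b) via R0 from knows(e,b)
round 1: derive flow(e,d) via R0 from knows(e,d)
round 1: derive flow(f,d) via R0 from knows(f,d)
round 1: derive flow(i,d) via R0 from knows(i,d)
round 1: derive flow(d,b) via R2 from knows(d,d), link(d,b)
round 1: derive flow(d,f) via R2 from knows(d,a), link(a,f)
round 1: derive flow(d,h) via R2 from knows(d,a), link(a,h)
round 1: derive flow(e,a) via R2 from knows(e,d), link(d,a)
round 1: derive flow(f,a) via R2 from knows(f,d), link(d,a)
round 1: derive flow(f,b) via R2 from knows(f,d), link(d,b)
round 1: derive flow(i,a) via R2 from knows(i,d), link(d,a)
round 1: derive flow(i,b) via R2 from knows(i,d), link(d,b)
round 2: derive flow(d,j) via R1 from flow(d,h), cites(h,j)
round 2: derive flow(e,f) via R1 from flow(e,a), cites(a,f)
round 2: derive flow(f,f) via R1 from flow(f,a), cites(a,f)
round 2: derive flow(i,f) via R1 from flow(i,a), cites(a,f)
round 3: derive flow(d,e) via R1 from flow(d,j), cites(j,e)
round 3: derive flow(d,i) via R1 from flow(d,j), cites(j,i)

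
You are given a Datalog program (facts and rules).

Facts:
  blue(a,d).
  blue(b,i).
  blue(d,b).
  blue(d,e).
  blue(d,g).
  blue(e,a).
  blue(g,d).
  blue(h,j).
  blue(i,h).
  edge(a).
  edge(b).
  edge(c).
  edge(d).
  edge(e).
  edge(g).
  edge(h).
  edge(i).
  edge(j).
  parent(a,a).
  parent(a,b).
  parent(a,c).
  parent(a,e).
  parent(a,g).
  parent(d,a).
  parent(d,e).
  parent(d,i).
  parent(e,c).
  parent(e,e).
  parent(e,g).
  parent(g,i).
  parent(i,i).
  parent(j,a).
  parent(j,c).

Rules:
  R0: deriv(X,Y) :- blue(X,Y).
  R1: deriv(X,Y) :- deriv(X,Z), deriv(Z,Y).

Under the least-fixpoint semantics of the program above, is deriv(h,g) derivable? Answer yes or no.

no

round 1: derive deriv(a,d) via R0 from blue(a,d)
round 1: derive deriv(b,i) via R0 from blue(b,i)
round 1: derive deriv(d,b) via R0 from blue(d,b)
round 1: derive deriv(d,e) via R0 from blue(d,e)
round 1: derive deriv(d,g) via R0 from blue(d,g)
round 1: derive deriv(e,a) via R0 from blue(e,a)
round 1: derive deriv(g,d) via R0 from blue(g,d)
round 1: derive deriv(h,j) via R0 from blue(h,j)
round 1: derive deriv(i,h) via R0 from blue(i,h)
round 2: derive deriv(a,b) via R1 from deriv(a,d), deriv(d,b)
round 2: derive deriv(a,e) via R1 from deriv(a,d), deriv(d,e)
round 2: derive deriv(a,g) via R1 from deriv(a,d), deriv(d,g)
round 2: derive deriv(b,h) via R1 from deriv(b,i), deriv(i,h)
round 2: derive deriv(d,a) via R1 from deriv(d,e), deriv(e,a)
round 2: derive deriv(d,d) via R1 from deriv(d,g), deriv(g,d)
round 2: derive deriv(d,i) via R1 from deriv(d,b), deriv(b,i)
round 2: derive deriv(e,d) via R1 from deriv(e,a), deriv(a,d)
round 2: derive deriv(g,b) via R1 from deriv(g,d), deriv(d,b)
round 2: derive deriv(g,e) via R1 from deriv(g,d), deriv(d,e)
round 2: derive deriv(g,g) via R1 from deriv(g,d), deriv(d,g)
round 2: derive deriv(i,j) via R1 from deriv(i,h), deriv(h,j)
round 3: derive deriv(a,a) via R1 from deriv(a,d), deriv(d,a)
round 3: derive deriv(a,h) via R1 from deriv(a,b), deriv(b,h)
round 3: derive deriv(a,i) via R1 from deriv(a,b), deriv(b,i)
round 3: derive deriv(b,j) via R1 from deriv(b,h), deriv(h,j)
round 3: derive deriv(d,h) via R1 from deriv(d,b), deriv(b,h)
round 3: derive deriv(d,j) via R1 from deriv(d,i), deriv(i,j)
round 3: derive deriv(e,b) via R1 from deriv(e,a), deriv(a,b)
round 3: derive deriv(e,e) via R1 from deriv(e,a), deriv(a,e)
round 3: derive deriv(e,g) via R1 from deriv(e,a), deriv(a,g)
round 3: derive deriv(e,i) via R1 from deriv(e,d), deriv(d,i)
round 3: derive deriv(g,a) via R1 from deriv(g,d), deriv(d,a)
round 3: derive deriv(g,h) via R1 from deriv(g,b), deriv(b,h)
round 3: derive deriv(g,i) via R1 from deriv(g,b), deriv(b,i)
round 4: derive deriv(a,j) via R1 from deriv(a,b), deriv(b,j)
round 4: derive deriv(e,h) via R1 from deriv(e,a), deriv(a,h)
round 4: derive deriv(e,j) via R1 from deriv(e,b), deriv(b,j)
round 4: derive deriv(g,j) via R1 from deriv(g,b), deriv(b,j)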